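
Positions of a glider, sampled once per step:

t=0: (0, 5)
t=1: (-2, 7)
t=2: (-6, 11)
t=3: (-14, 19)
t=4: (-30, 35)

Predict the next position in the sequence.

Step-to-step displacements: (-2, +2), (-4, +4), (-8, +8), (-16, +16); each is 2× the previous.
step 5: (-30, 35) + (-32, +32) → (-62, 67)

(-62, 67)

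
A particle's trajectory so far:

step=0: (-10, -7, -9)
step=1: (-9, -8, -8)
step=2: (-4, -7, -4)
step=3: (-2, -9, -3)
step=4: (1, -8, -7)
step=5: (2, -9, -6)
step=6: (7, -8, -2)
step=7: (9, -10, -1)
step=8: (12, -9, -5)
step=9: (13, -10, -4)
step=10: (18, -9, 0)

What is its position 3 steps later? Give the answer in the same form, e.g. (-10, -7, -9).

The moves between consecutive positions are (+1, -1, +1), (+5, +1, +4), (+2, -2, +1), (+3, +1, -4), (+1, -1, +1), (+5, +1, +4), (+2, -2, +1), (+3, +1, -4), (+1, -1, +1), (+5, +1, +4); they repeat the 4-cycle [(+1, -1, +1), (+5, +1, +4), (+2, -2, +1), (+3, +1, -4)].
step 11: apply (+2, -2, +1) → (20, -11, 1)
step 12: apply (+3, +1, -4) → (23, -10, -3)
step 13: apply (+1, -1, +1) → (24, -11, -2)

(24, -11, -2)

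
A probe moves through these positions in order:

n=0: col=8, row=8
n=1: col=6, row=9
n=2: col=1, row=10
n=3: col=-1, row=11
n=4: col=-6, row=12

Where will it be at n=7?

col=-15, row=15

The moves between consecutive positions are (-2, +1), (-5, +1), (-2, +1), (-5, +1); they repeat the 2-cycle [(-2, +1), (-5, +1)].
step 5: apply (-2, +1) → col=-8, row=13
step 6: apply (-5, +1) → col=-13, row=14
step 7: apply (-2, +1) → col=-15, row=15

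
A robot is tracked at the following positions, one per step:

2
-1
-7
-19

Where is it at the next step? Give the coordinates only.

-43

Consecutive displacements -3, -6, -12 scale by a factor of 2 each step.
step 4: -19 − 24 → -43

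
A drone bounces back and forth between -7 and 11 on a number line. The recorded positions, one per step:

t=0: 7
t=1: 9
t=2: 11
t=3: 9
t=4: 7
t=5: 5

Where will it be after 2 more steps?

The value travels 2 per step and bounces off the walls at -7 and 11.
  step 6: 5 → 3
  step 7: 3 → 1

1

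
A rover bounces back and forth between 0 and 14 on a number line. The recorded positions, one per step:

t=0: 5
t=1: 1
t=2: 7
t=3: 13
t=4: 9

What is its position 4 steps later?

13

The value reflects between 0 and 14, moving 6 per step.
  step 5: 9 → 3
  step 6: 3 → 3
  step 7: 3 → 9
  step 8: 9 → 13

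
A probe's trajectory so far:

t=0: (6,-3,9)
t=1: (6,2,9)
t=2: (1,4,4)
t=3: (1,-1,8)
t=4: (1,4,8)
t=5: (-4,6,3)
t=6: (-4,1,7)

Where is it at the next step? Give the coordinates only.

(-4,6,7)

Step-to-step displacements: (+0,+5,+0), (-5,+2,-5), (+0,-5,+4), (+0,+5,+0), (-5,+2,-5), (+0,-5,+4) — a repeating cycle of length 3.
step 7: apply (+0,+5,+0) → (-4,6,7)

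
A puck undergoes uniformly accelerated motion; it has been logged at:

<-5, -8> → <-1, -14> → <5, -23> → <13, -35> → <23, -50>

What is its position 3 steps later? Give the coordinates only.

Taking differences between consecutive positions: <+4, -6>, <+6, -9>, <+8, -12>, <+10, -15>. These grow by <+2, -3> each step.
step 5: <23, -50> + <+12, -18> → <35, -68>
step 6: <35, -68> + <+14, -21> → <49, -89>
step 7: <49, -89> + <+16, -24> → <65, -113>

<65, -113>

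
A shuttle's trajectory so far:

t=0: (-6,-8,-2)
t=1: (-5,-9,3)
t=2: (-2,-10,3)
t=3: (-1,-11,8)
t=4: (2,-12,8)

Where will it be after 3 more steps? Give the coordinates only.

Differencing gives (+1,-1,+5), (+3,-1,+0), (+1,-1,+5), (+3,-1,+0). This is the pattern (+1,-1,+5), (+3,-1,+0) repeated.
step 5: apply (+1,-1,+5) → (3,-13,13)
step 6: apply (+3,-1,+0) → (6,-14,13)
step 7: apply (+1,-1,+5) → (7,-15,18)

(7,-15,18)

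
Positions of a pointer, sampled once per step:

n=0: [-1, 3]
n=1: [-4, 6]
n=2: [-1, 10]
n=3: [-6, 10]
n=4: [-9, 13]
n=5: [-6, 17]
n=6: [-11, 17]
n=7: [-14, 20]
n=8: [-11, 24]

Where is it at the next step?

Step-to-step displacements: [-3, +3], [+3, +4], [-5, +0], [-3, +3], [+3, +4], [-5, +0], [-3, +3], [+3, +4] — a repeating cycle of length 3.
step 9: apply [-5, +0] → [-16, 24]

[-16, 24]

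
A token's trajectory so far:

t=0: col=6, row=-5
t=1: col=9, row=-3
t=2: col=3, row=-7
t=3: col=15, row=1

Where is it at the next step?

The jumps are (+3,+2), (-6,-4), (+12,+8) — a geometric progression with ratio -2.
step 4: col=15, row=1 + (-24,-16) → col=-9, row=-15

col=-9, row=-15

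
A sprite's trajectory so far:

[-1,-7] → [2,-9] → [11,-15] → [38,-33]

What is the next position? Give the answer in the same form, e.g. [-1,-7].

[119,-87]

The jumps are [+3,-2], [+9,-6], [+27,-18] — a geometric progression with ratio 3.
step 4: [38,-33] + [+81,-54] → [119,-87]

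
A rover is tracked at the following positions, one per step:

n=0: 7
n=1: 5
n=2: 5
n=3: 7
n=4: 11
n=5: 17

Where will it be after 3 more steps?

47

Successive displacements: -2, +0, +2, +4, +6 — each changes by +2.
step 6: 17 + 8 → 25
step 7: 25 + 10 → 35
step 8: 35 + 12 → 47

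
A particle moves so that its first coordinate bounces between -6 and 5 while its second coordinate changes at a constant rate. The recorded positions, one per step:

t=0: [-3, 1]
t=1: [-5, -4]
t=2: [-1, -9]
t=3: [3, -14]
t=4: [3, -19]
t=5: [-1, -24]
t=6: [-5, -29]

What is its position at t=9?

[5, -44]

The first coordinate travels 4 per step and bounces off the walls at -6 and 5.
  step 7: -5 → -3
  step 8: -3 → 1
  step 9: 1 → 5
The second coordinate changes by -5 each step: at step 9 it is -44.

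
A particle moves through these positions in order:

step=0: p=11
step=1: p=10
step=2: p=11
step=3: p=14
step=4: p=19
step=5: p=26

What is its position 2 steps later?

Successive displacements: -1, +1, +3, +5, +7 — each changes by +2.
step 6: 26 + 9 → p=35
step 7: 35 + 11 → p=46

p=46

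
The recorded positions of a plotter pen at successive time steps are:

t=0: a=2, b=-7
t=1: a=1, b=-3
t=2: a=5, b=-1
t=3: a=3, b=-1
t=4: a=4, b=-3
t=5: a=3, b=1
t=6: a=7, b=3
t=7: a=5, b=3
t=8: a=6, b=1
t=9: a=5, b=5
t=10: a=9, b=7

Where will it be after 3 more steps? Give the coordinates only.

The moves between consecutive positions are (-1, +4), (+4, +2), (-2, +0), (+1, -2), (-1, +4), (+4, +2), (-2, +0), (+1, -2), (-1, +4), (+4, +2); they repeat the 4-cycle [(-1, +4), (+4, +2), (-2, +0), (+1, -2)].
step 11: apply (-2, +0) → a=7, b=7
step 12: apply (+1, -2) → a=8, b=5
step 13: apply (-1, +4) → a=7, b=9

a=7, b=9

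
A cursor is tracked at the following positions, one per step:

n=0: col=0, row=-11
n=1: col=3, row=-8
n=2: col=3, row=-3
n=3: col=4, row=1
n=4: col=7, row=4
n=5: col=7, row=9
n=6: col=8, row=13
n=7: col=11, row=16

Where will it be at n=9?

col=12, row=25

Step-to-step displacements: (+3,+3), (+0,+5), (+1,+4), (+3,+3), (+0,+5), (+1,+4), (+3,+3) — a repeating cycle of length 3.
step 8: apply (+0,+5) → col=11, row=21
step 9: apply (+1,+4) → col=12, row=25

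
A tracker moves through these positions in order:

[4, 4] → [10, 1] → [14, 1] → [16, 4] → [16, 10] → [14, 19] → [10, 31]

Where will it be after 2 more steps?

First differences are [+6, -3], [+4, +0], [+2, +3], [+0, +6], [-2, +9], [-4, +12]; their common second difference is [-2, +3] (constant acceleration).
step 7: [10, 31] + [-6, +15] → [4, 46]
step 8: [4, 46] + [-8, +18] → [-4, 64]

[-4, 64]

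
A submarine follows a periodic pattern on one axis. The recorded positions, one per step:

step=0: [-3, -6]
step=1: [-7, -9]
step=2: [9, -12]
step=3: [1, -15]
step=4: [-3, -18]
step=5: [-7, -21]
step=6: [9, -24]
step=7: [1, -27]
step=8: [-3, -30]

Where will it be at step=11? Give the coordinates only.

First: cycles through -3, -7, 9, 1 every 4 steps. Step 11 lands at position 3 of the cycle → 1.
Second: linear, -3 per step → -39 at step 11.

[1, -39]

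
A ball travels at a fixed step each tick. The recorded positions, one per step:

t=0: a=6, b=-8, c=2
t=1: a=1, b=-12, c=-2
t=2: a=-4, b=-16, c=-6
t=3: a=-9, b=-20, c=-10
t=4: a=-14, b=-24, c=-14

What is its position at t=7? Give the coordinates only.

The position changes by (-5,-4,-4) every step.
step 5: a=-14, b=-24, c=-14 + (-5,-4,-4) → a=-19, b=-28, c=-18
step 6: a=-19, b=-28, c=-18 + (-5,-4,-4) → a=-24, b=-32, c=-22
step 7: a=-24, b=-32, c=-22 + (-5,-4,-4) → a=-29, b=-36, c=-26

a=-29, b=-36, c=-26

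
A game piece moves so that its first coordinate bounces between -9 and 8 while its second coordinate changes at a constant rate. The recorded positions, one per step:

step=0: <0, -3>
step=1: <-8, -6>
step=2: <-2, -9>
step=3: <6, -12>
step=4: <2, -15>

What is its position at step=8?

The first coordinate travels 8 per step and bounces off the walls at -9 and 8.
  step 5: 2 → -6
  step 6: -6 → -4
  step 7: -4 → 4
  step 8: 4 → 4
The second coordinate changes by -3 each step: at step 8 it is -27.

<4, -27>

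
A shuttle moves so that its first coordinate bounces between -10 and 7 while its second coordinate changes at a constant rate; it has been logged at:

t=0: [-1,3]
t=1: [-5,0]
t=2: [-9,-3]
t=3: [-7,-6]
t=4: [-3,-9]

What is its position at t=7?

[5,-18]

The first coordinate travels 4 per step and bounces off the walls at -10 and 7.
  step 5: -3 → 1
  step 6: 1 → 5
  step 7: 5 → 5
The second coordinate changes by -3 each step: at step 7 it is -18.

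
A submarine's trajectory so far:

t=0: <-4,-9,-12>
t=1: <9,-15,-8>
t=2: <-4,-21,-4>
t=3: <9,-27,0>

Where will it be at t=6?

First: cycles through -4, 9 every 2 steps. Step 6 lands at position 0 of the cycle → -4.
Second: linear, -6 per step → -45 at step 6.
Third: linear, +4 per step → 12 at step 6.

<-4,-45,12>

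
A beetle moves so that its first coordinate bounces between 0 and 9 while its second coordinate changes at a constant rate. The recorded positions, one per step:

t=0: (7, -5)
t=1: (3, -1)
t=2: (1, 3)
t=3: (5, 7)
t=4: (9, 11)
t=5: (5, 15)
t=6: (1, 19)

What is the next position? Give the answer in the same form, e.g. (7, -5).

The first coordinate travels 4 per step and bounces off the walls at 0 and 9.
  step 7: 1 → 3
The second coordinate changes by +4 each step: at step 7 it is 23.

(3, 23)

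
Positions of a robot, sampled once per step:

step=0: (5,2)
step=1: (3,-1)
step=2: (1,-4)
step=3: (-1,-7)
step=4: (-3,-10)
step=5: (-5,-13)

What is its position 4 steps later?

(-13,-25)

Constant displacement of (-2,-3) per step.
step 6: (-5,-13) + (-2,-3) → (-7,-16)
step 7: (-7,-16) + (-2,-3) → (-9,-19)
step 8: (-9,-19) + (-2,-3) → (-11,-22)
step 9: (-11,-22) + (-2,-3) → (-13,-25)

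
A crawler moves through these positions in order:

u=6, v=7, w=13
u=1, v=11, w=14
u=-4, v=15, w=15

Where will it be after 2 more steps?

The position changes by (-5, +4, +1) every step.
step 3: u=-4, v=15, w=15 + (-5, +4, +1) → u=-9, v=19, w=16
step 4: u=-9, v=19, w=16 + (-5, +4, +1) → u=-14, v=23, w=17

u=-14, v=23, w=17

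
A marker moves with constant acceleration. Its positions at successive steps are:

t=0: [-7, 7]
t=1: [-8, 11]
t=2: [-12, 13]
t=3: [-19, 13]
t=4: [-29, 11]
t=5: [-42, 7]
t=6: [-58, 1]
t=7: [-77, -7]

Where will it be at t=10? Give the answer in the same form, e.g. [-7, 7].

[-152, -43]

Successive displacements: [-1, +4], [-4, +2], [-7, +0], [-10, -2], [-13, -4], [-16, -6], [-19, -8] — each changes by [-3, -2].
step 8: [-77, -7] + [-22, -10] → [-99, -17]
step 9: [-99, -17] + [-25, -12] → [-124, -29]
step 10: [-124, -29] + [-28, -14] → [-152, -43]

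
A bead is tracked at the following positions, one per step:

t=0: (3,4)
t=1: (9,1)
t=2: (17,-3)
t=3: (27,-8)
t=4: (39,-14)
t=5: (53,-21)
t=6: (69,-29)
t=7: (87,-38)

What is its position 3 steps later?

(153,-71)

First differences are (+6,-3), (+8,-4), (+10,-5), (+12,-6), (+14,-7), (+16,-8), (+18,-9); their common second difference is (+2,-1) (constant acceleration).
step 8: (87,-38) + (+20,-10) → (107,-48)
step 9: (107,-48) + (+22,-11) → (129,-59)
step 10: (129,-59) + (+24,-12) → (153,-71)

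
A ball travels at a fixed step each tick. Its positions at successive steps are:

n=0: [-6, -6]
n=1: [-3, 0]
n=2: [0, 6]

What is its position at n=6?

[12, 30]

The position changes by [+3, +6] every step.
step 3: [0, 6] + [+3, +6] → [3, 12]
step 4: [3, 12] + [+3, +6] → [6, 18]
step 5: [6, 18] + [+3, +6] → [9, 24]
step 6: [9, 24] + [+3, +6] → [12, 30]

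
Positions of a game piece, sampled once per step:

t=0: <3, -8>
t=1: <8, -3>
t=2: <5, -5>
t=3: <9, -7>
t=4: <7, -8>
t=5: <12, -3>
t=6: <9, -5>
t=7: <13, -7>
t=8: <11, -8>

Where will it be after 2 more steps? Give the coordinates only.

Differencing gives <+5, +5>, <-3, -2>, <+4, -2>, <-2, -1>, <+5, +5>, <-3, -2>, <+4, -2>, <-2, -1>. This is the pattern <+5, +5>, <-3, -2>, <+4, -2>, <-2, -1> repeated.
step 9: apply <+5, +5> → <16, -3>
step 10: apply <-3, -2> → <13, -5>

<13, -5>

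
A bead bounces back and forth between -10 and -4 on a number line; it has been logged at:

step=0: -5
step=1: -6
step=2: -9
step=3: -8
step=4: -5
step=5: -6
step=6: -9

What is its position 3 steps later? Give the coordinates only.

The value travels 3 per step and bounces off the walls at -10 and -4.
  step 7: -9 → -8
  step 8: -8 → -5
  step 9: -5 → -6

-6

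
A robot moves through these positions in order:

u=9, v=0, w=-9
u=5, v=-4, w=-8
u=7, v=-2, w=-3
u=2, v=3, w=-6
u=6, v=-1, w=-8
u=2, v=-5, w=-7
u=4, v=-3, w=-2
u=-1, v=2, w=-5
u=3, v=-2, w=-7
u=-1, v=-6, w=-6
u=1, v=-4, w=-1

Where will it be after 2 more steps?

u=0, v=-3, w=-6

Step-to-step displacements: (-4, -4, +1), (+2, +2, +5), (-5, +5, -3), (+4, -4, -2), (-4, -4, +1), (+2, +2, +5), (-5, +5, -3), (+4, -4, -2), (-4, -4, +1), (+2, +2, +5) — a repeating cycle of length 4.
step 11: apply (-5, +5, -3) → u=-4, v=1, w=-4
step 12: apply (+4, -4, -2) → u=0, v=-3, w=-6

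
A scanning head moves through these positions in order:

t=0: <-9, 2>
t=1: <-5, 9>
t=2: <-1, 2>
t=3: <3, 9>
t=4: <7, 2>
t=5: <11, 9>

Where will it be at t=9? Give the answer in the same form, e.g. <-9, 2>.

<27, 9>

The first coordinate changes by +4 each step, so at step 9 it is -9 + 9·(4) = 27.
The second coordinate repeats the cycle [2, 9] with period 2; step 9 mod 2 = 1, giving 9.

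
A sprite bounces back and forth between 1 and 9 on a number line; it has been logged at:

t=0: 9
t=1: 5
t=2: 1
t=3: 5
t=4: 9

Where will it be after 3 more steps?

The value reflects between 1 and 9, moving 4 per step.
  step 5: 9 → 5
  step 6: 5 → 1
  step 7: 1 → 5

5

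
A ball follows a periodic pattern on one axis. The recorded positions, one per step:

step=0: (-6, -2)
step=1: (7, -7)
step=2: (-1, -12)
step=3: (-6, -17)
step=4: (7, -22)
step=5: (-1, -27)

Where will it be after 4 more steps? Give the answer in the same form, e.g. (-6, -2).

(-6, -47)

First: cycles through -6, 7, -1 every 3 steps. Step 9 lands at position 0 of the cycle → -6.
Second: linear, -5 per step → -47 at step 9.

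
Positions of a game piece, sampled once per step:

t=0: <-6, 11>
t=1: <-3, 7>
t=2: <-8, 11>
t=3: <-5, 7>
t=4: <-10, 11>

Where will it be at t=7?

Differencing gives <+3, -4>, <-5, +4>, <+3, -4>, <-5, +4>. This is the pattern <+3, -4>, <-5, +4> repeated.
step 5: apply <+3, -4> → <-7, 7>
step 6: apply <-5, +4> → <-12, 11>
step 7: apply <+3, -4> → <-9, 7>

<-9, 7>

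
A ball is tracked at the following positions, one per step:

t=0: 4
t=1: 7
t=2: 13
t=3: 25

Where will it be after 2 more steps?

97

The jumps are +3, +6, +12 — a geometric progression with ratio 2.
step 4: 25 + 24 → 49
step 5: 49 + 48 → 97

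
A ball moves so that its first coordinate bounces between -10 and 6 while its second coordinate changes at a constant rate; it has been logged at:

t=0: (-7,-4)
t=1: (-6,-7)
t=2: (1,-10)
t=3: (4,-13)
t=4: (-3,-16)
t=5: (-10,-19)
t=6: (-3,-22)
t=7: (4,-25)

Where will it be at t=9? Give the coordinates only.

The first coordinate travels 7 per step and bounces off the walls at -10 and 6.
  step 8: 4 → 1
  step 9: 1 → -6
The second coordinate changes by -3 each step: at step 9 it is -31.

(-6,-31)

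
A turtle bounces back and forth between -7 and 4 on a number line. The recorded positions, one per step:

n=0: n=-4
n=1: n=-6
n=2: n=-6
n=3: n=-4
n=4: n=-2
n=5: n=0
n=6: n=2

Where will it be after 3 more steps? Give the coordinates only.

n=0

The value travels 2 per step and bounces off the walls at -7 and 4.
  step 7: 2 → 4
  step 8: 4 → 2
  step 9: 2 → 0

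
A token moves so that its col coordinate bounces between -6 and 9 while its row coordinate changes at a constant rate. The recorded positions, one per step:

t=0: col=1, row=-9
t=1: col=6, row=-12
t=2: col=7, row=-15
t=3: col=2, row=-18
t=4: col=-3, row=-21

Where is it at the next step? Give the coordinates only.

The col coordinate reflects between -6 and 9, moving 5 per step.
  step 5: -3 → -4
The row coordinate changes by -3 each step: at step 5 it is -24.

col=-4, row=-24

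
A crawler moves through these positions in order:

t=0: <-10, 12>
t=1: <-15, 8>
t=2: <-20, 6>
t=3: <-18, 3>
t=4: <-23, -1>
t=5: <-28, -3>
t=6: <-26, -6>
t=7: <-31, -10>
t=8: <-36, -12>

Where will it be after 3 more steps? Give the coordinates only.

Differencing gives <-5, -4>, <-5, -2>, <+2, -3>, <-5, -4>, <-5, -2>, <+2, -3>, <-5, -4>, <-5, -2>. This is the pattern <-5, -4>, <-5, -2>, <+2, -3> repeated.
step 9: apply <+2, -3> → <-34, -15>
step 10: apply <-5, -4> → <-39, -19>
step 11: apply <-5, -2> → <-44, -21>

<-44, -21>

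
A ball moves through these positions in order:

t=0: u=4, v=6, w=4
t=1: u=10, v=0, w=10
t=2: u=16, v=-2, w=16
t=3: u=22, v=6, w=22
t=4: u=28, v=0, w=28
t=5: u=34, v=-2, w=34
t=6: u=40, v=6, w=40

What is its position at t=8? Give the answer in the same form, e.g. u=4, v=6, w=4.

u=52, v=-2, w=52

U: linear, +6 per step → 52 at step 8.
V: cycles through 6, 0, -2 every 3 steps. Step 8 lands at position 2 of the cycle → -2.
W: linear, +6 per step → 52 at step 8.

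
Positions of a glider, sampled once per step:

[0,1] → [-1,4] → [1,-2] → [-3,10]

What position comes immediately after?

Consecutive displacements [-1,+3], [+2,-6], [-4,+12] scale by a factor of -2 each step.
step 4: [-3,10] + [+8,-24] → [5,-14]

[5,-14]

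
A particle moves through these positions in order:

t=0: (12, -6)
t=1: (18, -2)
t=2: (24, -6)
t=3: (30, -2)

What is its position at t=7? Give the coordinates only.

(54, -2)

First: linear, +6 per step → 54 at step 7.
Second: cycles through -6, -2 every 2 steps. Step 7 lands at position 1 of the cycle → -2.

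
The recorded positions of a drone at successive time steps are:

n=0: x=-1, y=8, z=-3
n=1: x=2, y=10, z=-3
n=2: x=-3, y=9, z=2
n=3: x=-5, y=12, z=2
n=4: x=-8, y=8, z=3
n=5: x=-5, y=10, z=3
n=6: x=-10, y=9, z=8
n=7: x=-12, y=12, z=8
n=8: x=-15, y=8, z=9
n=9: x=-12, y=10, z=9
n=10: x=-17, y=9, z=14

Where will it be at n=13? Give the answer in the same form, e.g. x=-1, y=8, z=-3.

x=-19, y=10, z=15

The moves between consecutive positions are (+3, +2, +0), (-5, -1, +5), (-2, +3, +0), (-3, -4, +1), (+3, +2, +0), (-5, -1, +5), (-2, +3, +0), (-3, -4, +1), (+3, +2, +0), (-5, -1, +5); they repeat the 4-cycle [(+3, +2, +0), (-5, -1, +5), (-2, +3, +0), (-3, -4, +1)].
step 11: apply (-2, +3, +0) → x=-19, y=12, z=14
step 12: apply (-3, -4, +1) → x=-22, y=8, z=15
step 13: apply (+3, +2, +0) → x=-19, y=10, z=15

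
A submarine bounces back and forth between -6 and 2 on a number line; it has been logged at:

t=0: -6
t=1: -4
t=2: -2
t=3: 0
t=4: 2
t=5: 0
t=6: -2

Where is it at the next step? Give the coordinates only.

The value reflects between -6 and 2, moving 2 per step.
  step 7: -2 → -4

-4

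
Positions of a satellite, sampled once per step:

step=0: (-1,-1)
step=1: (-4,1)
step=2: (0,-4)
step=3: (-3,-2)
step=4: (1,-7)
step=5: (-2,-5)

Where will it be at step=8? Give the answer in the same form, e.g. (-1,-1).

Step-to-step displacements: (-3,+2), (+4,-5), (-3,+2), (+4,-5), (-3,+2) — a repeating cycle of length 2.
step 6: apply (+4,-5) → (2,-10)
step 7: apply (-3,+2) → (-1,-8)
step 8: apply (+4,-5) → (3,-13)

(3,-13)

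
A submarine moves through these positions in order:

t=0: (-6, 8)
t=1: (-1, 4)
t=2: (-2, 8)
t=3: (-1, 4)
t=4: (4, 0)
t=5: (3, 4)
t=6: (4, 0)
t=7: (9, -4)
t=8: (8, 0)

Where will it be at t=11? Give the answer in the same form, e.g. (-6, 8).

(13, -4)

The moves between consecutive positions are (+5, -4), (-1, +4), (+1, -4), (+5, -4), (-1, +4), (+1, -4), (+5, -4), (-1, +4); they repeat the 3-cycle [(+5, -4), (-1, +4), (+1, -4)].
step 9: apply (+1, -4) → (9, -4)
step 10: apply (+5, -4) → (14, -8)
step 11: apply (-1, +4) → (13, -4)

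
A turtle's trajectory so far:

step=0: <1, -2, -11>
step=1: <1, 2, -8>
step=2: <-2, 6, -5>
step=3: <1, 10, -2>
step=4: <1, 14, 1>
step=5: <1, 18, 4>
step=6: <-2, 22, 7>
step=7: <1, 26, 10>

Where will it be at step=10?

<-2, 38, 19>

The first coordinate repeats the cycle [1, 1, -2, 1] with period 4; step 10 mod 4 = 2, giving -2.
The second coordinate changes by +4 each step, so at step 10 it is -2 + 10·(4) = 38.
The third coordinate changes by +3 each step, so at step 10 it is -11 + 10·(3) = 19.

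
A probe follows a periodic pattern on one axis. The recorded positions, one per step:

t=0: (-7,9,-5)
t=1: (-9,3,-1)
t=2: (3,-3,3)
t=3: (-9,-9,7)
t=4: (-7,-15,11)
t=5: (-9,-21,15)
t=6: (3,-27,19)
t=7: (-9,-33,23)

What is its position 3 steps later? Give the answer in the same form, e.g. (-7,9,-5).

(3,-51,35)

First: cycles through -7, -9, 3, -9 every 4 steps. Step 10 lands at position 2 of the cycle → 3.
Second: linear, -6 per step → -51 at step 10.
Third: linear, +4 per step → 35 at step 10.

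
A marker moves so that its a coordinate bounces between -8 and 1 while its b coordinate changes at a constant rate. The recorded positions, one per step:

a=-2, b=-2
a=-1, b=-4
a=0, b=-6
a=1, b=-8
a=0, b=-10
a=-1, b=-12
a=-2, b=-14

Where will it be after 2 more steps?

The a coordinate travels 1 per step and bounces off the walls at -8 and 1.
  step 7: -2 → -3
  step 8: -3 → -4
The b coordinate changes by -2 each step: at step 8 it is -18.

a=-4, b=-18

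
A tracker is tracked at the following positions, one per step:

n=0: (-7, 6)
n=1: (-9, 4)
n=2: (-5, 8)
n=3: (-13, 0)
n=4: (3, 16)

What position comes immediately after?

(-29, -16)

Step-to-step displacements: (-2, -2), (+4, +4), (-8, -8), (+16, +16); each is -2× the previous.
step 5: (3, 16) + (-32, -32) → (-29, -16)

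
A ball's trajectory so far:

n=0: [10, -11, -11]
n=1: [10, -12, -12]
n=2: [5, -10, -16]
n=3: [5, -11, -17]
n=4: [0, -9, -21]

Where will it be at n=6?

[-5, -8, -26]

Differencing gives [+0, -1, -1], [-5, +2, -4], [+0, -1, -1], [-5, +2, -4]. This is the pattern [+0, -1, -1], [-5, +2, -4] repeated.
step 5: apply [+0, -1, -1] → [0, -10, -22]
step 6: apply [-5, +2, -4] → [-5, -8, -26]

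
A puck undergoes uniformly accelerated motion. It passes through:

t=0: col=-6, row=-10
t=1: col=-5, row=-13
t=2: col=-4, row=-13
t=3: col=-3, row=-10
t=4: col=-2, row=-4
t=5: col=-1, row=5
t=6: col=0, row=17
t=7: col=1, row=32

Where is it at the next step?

col=2, row=50

First differences are (+1, -3), (+1, +0), (+1, +3), (+1, +6), (+1, +9), (+1, +12), (+1, +15); their common second difference is (+0, +3) (constant acceleration).
step 8: col=1, row=32 + (+1, +18) → col=2, row=50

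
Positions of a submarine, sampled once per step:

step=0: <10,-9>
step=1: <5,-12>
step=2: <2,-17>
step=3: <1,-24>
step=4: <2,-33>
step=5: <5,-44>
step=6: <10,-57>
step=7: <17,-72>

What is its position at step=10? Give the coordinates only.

Successive displacements: <-5,-3>, <-3,-5>, <-1,-7>, <+1,-9>, <+3,-11>, <+5,-13>, <+7,-15> — each changes by <+2,-2>.
step 8: <17,-72> + <+9,-17> → <26,-89>
step 9: <26,-89> + <+11,-19> → <37,-108>
step 10: <37,-108> + <+13,-21> → <50,-129>

<50,-129>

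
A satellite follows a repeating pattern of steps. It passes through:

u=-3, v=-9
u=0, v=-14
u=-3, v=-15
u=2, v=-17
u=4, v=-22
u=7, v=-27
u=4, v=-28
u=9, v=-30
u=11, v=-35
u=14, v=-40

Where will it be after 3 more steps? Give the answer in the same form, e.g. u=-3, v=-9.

The moves between consecutive positions are (+3,-5), (-3,-1), (+5,-2), (+2,-5), (+3,-5), (-3,-1), (+5,-2), (+2,-5), (+3,-5); they repeat the 4-cycle [(+3,-5), (-3,-1), (+5,-2), (+2,-5)].
step 10: apply (-3,-1) → u=11, v=-41
step 11: apply (+5,-2) → u=16, v=-43
step 12: apply (+2,-5) → u=18, v=-48

u=18, v=-48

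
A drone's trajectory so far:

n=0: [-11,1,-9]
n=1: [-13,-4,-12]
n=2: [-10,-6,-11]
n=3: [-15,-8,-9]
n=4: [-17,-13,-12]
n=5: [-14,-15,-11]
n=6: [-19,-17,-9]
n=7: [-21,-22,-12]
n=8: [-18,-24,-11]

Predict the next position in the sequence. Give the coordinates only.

The moves between consecutive positions are [-2,-5,-3], [+3,-2,+1], [-5,-2,+2], [-2,-5,-3], [+3,-2,+1], [-5,-2,+2], [-2,-5,-3], [+3,-2,+1]; they repeat the 3-cycle [[-2,-5,-3], [+3,-2,+1], [-5,-2,+2]].
step 9: apply [-5,-2,+2] → [-23,-26,-9]

[-23,-26,-9]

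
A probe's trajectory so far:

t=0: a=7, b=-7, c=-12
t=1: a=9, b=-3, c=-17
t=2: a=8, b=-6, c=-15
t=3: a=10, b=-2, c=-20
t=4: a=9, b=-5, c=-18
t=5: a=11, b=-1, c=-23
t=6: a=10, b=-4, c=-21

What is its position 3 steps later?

Differencing gives (+2, +4, -5), (-1, -3, +2), (+2, +4, -5), (-1, -3, +2), (+2, +4, -5), (-1, -3, +2). This is the pattern (+2, +4, -5), (-1, -3, +2) repeated.
step 7: apply (+2, +4, -5) → a=12, b=0, c=-26
step 8: apply (-1, -3, +2) → a=11, b=-3, c=-24
step 9: apply (+2, +4, -5) → a=13, b=1, c=-29

a=13, b=1, c=-29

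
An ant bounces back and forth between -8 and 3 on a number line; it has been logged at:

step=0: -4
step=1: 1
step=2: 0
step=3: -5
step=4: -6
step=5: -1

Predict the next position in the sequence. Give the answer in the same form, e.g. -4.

The value reflects between -8 and 3, moving 5 per step.
  step 6: -1 → 2

2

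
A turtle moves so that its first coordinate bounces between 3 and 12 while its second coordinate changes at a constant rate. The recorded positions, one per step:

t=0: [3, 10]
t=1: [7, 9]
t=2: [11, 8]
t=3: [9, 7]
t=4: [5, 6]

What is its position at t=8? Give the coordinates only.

[7, 2]

The first coordinate reflects between 3 and 12, moving 4 per step.
  step 5: 5 → 5
  step 6: 5 → 9
  step 7: 9 → 11
  step 8: 11 → 7
The second coordinate changes by -1 each step: at step 8 it is 2.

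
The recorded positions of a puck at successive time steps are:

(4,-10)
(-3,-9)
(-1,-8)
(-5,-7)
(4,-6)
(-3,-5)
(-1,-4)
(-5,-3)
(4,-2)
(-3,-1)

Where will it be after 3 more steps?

First: cycles through 4, -3, -1, -5 every 4 steps. Step 12 lands at position 0 of the cycle → 4.
Second: linear, +1 per step → 2 at step 12.

(4,2)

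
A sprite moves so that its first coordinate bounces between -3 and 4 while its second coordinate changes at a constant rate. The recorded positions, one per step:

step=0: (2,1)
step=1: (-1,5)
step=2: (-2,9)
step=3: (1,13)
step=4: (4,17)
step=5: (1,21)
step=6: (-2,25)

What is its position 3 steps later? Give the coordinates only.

(3,37)

The first coordinate reflects between -3 and 4, moving 3 per step.
  step 7: -2 → -1
  step 8: -1 → 2
  step 9: 2 → 3
The second coordinate changes by +4 each step: at step 9 it is 37.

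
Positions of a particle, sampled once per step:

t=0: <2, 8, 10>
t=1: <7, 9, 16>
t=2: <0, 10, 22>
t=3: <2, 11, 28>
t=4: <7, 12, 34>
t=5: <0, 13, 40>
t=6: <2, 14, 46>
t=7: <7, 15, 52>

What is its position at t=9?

The first coordinate repeats the cycle [2, 7, 0] with period 3; step 9 mod 3 = 0, giving 2.
The second coordinate changes by +1 each step, so at step 9 it is 8 + 9·(1) = 17.
The third coordinate changes by +6 each step, so at step 9 it is 10 + 9·(6) = 64.

<2, 17, 64>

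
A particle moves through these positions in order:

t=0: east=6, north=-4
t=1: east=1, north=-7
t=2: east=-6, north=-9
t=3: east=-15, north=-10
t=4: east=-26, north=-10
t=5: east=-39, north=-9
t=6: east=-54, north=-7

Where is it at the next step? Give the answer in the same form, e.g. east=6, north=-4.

east=-71, north=-4

First differences are (-5, -3), (-7, -2), (-9, -1), (-11, +0), (-13, +1), (-15, +2); their common second difference is (-2, +1) (constant acceleration).
step 7: east=-54, north=-7 + (-17, +3) → east=-71, north=-4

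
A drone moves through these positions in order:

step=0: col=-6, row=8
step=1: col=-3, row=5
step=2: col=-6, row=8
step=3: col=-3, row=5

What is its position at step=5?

Consecutive displacements (+3, -3), (-3, +3), (+3, -3) scale by a factor of -1 each step.
step 4: col=-3, row=5 + (-3, +3) → col=-6, row=8
step 5: col=-6, row=8 + (+3, -3) → col=-3, row=5

col=-3, row=5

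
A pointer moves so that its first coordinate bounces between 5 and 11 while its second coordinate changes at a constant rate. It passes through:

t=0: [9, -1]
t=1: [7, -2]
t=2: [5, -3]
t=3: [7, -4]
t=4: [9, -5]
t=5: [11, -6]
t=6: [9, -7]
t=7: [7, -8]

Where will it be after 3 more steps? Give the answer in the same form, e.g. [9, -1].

The first coordinate travels 2 per step and bounces off the walls at 5 and 11.
  step 8: 7 → 5
  step 9: 5 → 7
  step 10: 7 → 9
The second coordinate changes by -1 each step: at step 10 it is -11.

[9, -11]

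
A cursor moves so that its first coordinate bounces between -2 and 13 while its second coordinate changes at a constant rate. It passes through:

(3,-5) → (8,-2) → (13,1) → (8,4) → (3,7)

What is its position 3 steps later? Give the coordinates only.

The first coordinate reflects between -2 and 13, moving 5 per step.
  step 5: 3 → -2
  step 6: -2 → 3
  step 7: 3 → 8
The second coordinate changes by +3 each step: at step 7 it is 16.

(8,16)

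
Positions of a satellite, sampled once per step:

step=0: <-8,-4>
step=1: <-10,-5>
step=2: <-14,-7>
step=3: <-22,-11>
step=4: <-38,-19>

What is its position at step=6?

Consecutive displacements <-2,-1>, <-4,-2>, <-8,-4>, <-16,-8> scale by a factor of 2 each step.
step 5: <-38,-19> + <-32,-16> → <-70,-35>
step 6: <-70,-35> + <-64,-32> → <-134,-67>

<-134,-67>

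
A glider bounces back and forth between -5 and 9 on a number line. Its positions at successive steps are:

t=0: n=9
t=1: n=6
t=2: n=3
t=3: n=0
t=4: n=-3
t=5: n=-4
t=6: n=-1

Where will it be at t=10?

The value travels 3 per step and bounces off the walls at -5 and 9.
  step 7: -1 → 2
  step 8: 2 → 5
  step 9: 5 → 8
  step 10: 8 → 7

n=7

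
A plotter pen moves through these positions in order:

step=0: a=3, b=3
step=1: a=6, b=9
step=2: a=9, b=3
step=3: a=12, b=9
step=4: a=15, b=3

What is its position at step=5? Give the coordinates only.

a=18, b=9

A: linear, +3 per step → 18 at step 5.
B: cycles through 3, 9 every 2 steps. Step 5 lands at position 1 of the cycle → 9.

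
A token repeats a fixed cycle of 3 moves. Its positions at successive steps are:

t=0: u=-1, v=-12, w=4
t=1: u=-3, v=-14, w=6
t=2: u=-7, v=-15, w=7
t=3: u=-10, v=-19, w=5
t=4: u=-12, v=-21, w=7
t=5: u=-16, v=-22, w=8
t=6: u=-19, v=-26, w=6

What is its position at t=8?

Step-to-step displacements: (-2, -2, +2), (-4, -1, +1), (-3, -4, -2), (-2, -2, +2), (-4, -1, +1), (-3, -4, -2) — a repeating cycle of length 3.
step 7: apply (-2, -2, +2) → u=-21, v=-28, w=8
step 8: apply (-4, -1, +1) → u=-25, v=-29, w=9

u=-25, v=-29, w=9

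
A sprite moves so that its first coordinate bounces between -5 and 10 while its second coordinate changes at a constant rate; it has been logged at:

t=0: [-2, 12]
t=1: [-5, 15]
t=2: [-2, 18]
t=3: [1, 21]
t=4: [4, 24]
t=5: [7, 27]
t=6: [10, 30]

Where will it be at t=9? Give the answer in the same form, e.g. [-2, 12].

[1, 39]

The first coordinate reflects between -5 and 10, moving 3 per step.
  step 7: 10 → 7
  step 8: 7 → 4
  step 9: 4 → 1
The second coordinate changes by +3 each step: at step 9 it is 39.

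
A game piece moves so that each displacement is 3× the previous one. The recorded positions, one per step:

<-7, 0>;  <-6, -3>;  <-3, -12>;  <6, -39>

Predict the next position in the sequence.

<33, -120>

Consecutive displacements <+1, -3>, <+3, -9>, <+9, -27> scale by a factor of 3 each step.
step 4: <6, -39> + <+27, -81> → <33, -120>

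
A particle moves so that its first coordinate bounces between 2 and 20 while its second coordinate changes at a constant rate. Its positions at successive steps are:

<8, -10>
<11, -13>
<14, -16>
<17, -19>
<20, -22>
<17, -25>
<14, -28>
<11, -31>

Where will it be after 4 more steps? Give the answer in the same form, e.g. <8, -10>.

The first coordinate travels 3 per step and bounces off the walls at 2 and 20.
  step 8: 11 → 8
  step 9: 8 → 5
  step 10: 5 → 2
  step 11: 2 → 5
The second coordinate changes by -3 each step: at step 11 it is -43.

<5, -43>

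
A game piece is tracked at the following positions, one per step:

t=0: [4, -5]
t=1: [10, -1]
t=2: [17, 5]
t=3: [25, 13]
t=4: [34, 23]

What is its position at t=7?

First differences are [+6, +4], [+7, +6], [+8, +8], [+9, +10]; their common second difference is [+1, +2] (constant acceleration).
step 5: [34, 23] + [+10, +12] → [44, 35]
step 6: [44, 35] + [+11, +14] → [55, 49]
step 7: [55, 49] + [+12, +16] → [67, 65]

[67, 65]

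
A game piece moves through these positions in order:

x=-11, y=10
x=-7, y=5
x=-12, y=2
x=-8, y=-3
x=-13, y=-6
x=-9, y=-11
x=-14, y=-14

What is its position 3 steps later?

x=-11, y=-27

The moves between consecutive positions are (+4, -5), (-5, -3), (+4, -5), (-5, -3), (+4, -5), (-5, -3); they repeat the 2-cycle [(+4, -5), (-5, -3)].
step 7: apply (+4, -5) → x=-10, y=-19
step 8: apply (-5, -3) → x=-15, y=-22
step 9: apply (+4, -5) → x=-11, y=-27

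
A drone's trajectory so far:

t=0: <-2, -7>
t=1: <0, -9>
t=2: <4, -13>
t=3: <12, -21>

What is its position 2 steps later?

The jumps are <+2, -2>, <+4, -4>, <+8, -8> — a geometric progression with ratio 2.
step 4: <12, -21> + <+16, -16> → <28, -37>
step 5: <28, -37> + <+32, -32> → <60, -69>

<60, -69>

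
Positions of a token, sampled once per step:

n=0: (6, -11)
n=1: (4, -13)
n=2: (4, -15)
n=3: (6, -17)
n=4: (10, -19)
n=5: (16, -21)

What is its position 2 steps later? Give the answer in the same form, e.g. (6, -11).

(34, -25)

Taking differences between consecutive positions: (-2, -2), (+0, -2), (+2, -2), (+4, -2), (+6, -2). These grow by (+2, +0) each step.
step 6: (16, -21) + (+8, -2) → (24, -23)
step 7: (24, -23) + (+10, -2) → (34, -25)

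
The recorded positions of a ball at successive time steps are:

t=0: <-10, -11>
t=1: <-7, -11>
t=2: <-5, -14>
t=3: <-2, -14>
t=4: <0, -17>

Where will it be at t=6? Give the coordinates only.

Differencing gives <+3, +0>, <+2, -3>, <+3, +0>, <+2, -3>. This is the pattern <+3, +0>, <+2, -3> repeated.
step 5: apply <+3, +0> → <3, -17>
step 6: apply <+2, -3> → <5, -20>

<5, -20>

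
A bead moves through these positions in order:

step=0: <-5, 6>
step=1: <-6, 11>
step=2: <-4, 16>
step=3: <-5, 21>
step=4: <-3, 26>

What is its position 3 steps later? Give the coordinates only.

<-3, 41>

Step-to-step displacements: <-1, +5>, <+2, +5>, <-1, +5>, <+2, +5> — a repeating cycle of length 2.
step 5: apply <-1, +5> → <-4, 31>
step 6: apply <+2, +5> → <-2, 36>
step 7: apply <-1, +5> → <-3, 41>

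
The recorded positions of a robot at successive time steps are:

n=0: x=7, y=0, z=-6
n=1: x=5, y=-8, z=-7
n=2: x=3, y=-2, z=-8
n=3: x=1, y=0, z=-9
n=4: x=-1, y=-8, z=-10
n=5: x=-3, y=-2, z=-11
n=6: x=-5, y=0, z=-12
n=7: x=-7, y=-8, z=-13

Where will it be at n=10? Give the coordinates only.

x=-13, y=-8, z=-16

X: linear, -2 per step → -13 at step 10.
Y: cycles through 0, -8, -2 every 3 steps. Step 10 lands at position 1 of the cycle → -8.
Z: linear, -1 per step → -16 at step 10.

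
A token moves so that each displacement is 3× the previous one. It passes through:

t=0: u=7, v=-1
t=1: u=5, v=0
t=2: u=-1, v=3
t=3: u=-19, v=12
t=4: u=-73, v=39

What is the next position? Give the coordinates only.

u=-235, v=120

Consecutive displacements (-2, +1), (-6, +3), (-18, +9), (-54, +27) scale by a factor of 3 each step.
step 5: u=-73, v=39 + (-162, +81) → u=-235, v=120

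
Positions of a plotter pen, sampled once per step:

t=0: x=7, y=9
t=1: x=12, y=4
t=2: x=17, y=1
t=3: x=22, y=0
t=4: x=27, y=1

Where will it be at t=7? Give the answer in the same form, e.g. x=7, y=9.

x=42, y=16

First differences are (+5, -5), (+5, -3), (+5, -1), (+5, +1); their common second difference is (+0, +2) (constant acceleration).
step 5: x=27, y=1 + (+5, +3) → x=32, y=4
step 6: x=32, y=4 + (+5, +5) → x=37, y=9
step 7: x=37, y=9 + (+5, +7) → x=42, y=16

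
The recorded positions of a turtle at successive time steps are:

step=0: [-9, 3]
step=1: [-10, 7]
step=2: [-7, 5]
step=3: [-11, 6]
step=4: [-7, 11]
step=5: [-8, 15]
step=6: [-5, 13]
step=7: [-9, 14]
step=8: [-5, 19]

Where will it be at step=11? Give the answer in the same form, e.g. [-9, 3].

[-7, 22]

The moves between consecutive positions are [-1, +4], [+3, -2], [-4, +1], [+4, +5], [-1, +4], [+3, -2], [-4, +1], [+4, +5]; they repeat the 4-cycle [[-1, +4], [+3, -2], [-4, +1], [+4, +5]].
step 9: apply [-1, +4] → [-6, 23]
step 10: apply [+3, -2] → [-3, 21]
step 11: apply [-4, +1] → [-7, 22]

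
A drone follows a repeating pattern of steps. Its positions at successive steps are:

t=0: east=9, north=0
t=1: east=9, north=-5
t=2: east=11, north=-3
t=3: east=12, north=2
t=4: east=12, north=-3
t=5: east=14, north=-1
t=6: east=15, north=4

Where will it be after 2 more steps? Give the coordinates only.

Step-to-step displacements: (+0,-5), (+2,+2), (+1,+5), (+0,-5), (+2,+2), (+1,+5) — a repeating cycle of length 3.
step 7: apply (+0,-5) → east=15, north=-1
step 8: apply (+2,+2) → east=17, north=1

east=17, north=1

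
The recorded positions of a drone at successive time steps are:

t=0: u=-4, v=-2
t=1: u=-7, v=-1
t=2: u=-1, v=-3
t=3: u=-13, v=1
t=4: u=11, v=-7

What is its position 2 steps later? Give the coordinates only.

Consecutive displacements (-3, +1), (+6, -2), (-12, +4), (+24, -8) scale by a factor of -2 each step.
step 5: u=11, v=-7 + (-48, +16) → u=-37, v=9
step 6: u=-37, v=9 + (+96, -32) → u=59, v=-23

u=59, v=-23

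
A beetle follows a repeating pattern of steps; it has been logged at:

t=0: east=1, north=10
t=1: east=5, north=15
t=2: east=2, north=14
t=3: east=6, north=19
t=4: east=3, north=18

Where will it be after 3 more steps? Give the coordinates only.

east=8, north=27

Differencing gives (+4,+5), (-3,-1), (+4,+5), (-3,-1). This is the pattern (+4,+5), (-3,-1) repeated.
step 5: apply (+4,+5) → east=7, north=23
step 6: apply (-3,-1) → east=4, north=22
step 7: apply (+4,+5) → east=8, north=27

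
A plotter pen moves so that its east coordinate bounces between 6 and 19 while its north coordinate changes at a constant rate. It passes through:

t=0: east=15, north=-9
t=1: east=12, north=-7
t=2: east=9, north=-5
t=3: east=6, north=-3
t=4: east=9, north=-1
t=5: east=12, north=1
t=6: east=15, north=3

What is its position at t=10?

east=11, north=11

The east coordinate travels 3 per step and bounces off the walls at 6 and 19.
  step 7: 15 → 18
  step 8: 18 → 17
  step 9: 17 → 14
  step 10: 14 → 11
The north coordinate changes by +2 each step: at step 10 it is 11.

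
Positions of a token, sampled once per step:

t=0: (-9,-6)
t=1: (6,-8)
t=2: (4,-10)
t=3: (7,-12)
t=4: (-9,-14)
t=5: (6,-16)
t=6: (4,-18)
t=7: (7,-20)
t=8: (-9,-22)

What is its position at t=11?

(7,-28)

First: cycles through -9, 6, 4, 7 every 4 steps. Step 11 lands at position 3 of the cycle → 7.
Second: linear, -2 per step → -28 at step 11.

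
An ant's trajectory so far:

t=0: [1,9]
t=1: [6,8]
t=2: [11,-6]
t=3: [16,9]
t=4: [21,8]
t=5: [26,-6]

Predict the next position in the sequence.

[31,9]

First: linear, +5 per step → 31 at step 6.
Second: cycles through 9, 8, -6 every 3 steps. Step 6 lands at position 0 of the cycle → 9.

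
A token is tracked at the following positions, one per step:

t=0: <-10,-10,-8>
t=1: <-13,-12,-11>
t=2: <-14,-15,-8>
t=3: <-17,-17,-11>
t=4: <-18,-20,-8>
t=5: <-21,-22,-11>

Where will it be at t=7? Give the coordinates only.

Differencing gives <-3,-2,-3>, <-1,-3,+3>, <-3,-2,-3>, <-1,-3,+3>, <-3,-2,-3>. This is the pattern <-3,-2,-3>, <-1,-3,+3> repeated.
step 6: apply <-1,-3,+3> → <-22,-25,-8>
step 7: apply <-3,-2,-3> → <-25,-27,-11>

<-25,-27,-11>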